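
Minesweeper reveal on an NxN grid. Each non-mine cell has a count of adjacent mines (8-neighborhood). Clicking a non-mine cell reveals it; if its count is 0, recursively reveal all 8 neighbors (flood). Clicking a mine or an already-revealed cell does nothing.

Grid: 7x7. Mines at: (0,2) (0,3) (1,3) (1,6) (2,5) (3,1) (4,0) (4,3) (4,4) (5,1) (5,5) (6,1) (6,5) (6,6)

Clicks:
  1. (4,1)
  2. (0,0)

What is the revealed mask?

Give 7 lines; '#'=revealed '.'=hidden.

Click 1 (4,1) count=3: revealed 1 new [(4,1)] -> total=1
Click 2 (0,0) count=0: revealed 6 new [(0,0) (0,1) (1,0) (1,1) (2,0) (2,1)] -> total=7

Answer: ##.....
##.....
##.....
.......
.#.....
.......
.......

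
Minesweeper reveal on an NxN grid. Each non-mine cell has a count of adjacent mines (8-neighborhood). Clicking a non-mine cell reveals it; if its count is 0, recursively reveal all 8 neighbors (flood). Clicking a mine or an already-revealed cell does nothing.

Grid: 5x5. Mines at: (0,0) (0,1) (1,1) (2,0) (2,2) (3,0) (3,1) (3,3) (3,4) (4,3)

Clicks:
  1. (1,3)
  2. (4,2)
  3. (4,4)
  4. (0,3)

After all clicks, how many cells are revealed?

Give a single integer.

Answer: 10

Derivation:
Click 1 (1,3) count=1: revealed 1 new [(1,3)] -> total=1
Click 2 (4,2) count=3: revealed 1 new [(4,2)] -> total=2
Click 3 (4,4) count=3: revealed 1 new [(4,4)] -> total=3
Click 4 (0,3) count=0: revealed 7 new [(0,2) (0,3) (0,4) (1,2) (1,4) (2,3) (2,4)] -> total=10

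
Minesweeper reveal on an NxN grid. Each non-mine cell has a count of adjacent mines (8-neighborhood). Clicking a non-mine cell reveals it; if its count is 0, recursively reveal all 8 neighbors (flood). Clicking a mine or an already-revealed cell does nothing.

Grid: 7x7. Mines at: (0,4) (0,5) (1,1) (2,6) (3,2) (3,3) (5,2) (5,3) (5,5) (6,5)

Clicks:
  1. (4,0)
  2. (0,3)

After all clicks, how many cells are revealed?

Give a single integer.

Answer: 11

Derivation:
Click 1 (4,0) count=0: revealed 10 new [(2,0) (2,1) (3,0) (3,1) (4,0) (4,1) (5,0) (5,1) (6,0) (6,1)] -> total=10
Click 2 (0,3) count=1: revealed 1 new [(0,3)] -> total=11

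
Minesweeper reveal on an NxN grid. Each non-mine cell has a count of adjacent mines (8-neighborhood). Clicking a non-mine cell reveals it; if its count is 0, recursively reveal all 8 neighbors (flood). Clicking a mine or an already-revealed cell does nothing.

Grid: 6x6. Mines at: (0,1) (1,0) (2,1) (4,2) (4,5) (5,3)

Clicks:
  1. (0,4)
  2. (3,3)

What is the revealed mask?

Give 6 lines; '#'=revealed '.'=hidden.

Answer: ..####
..####
..####
..####
......
......

Derivation:
Click 1 (0,4) count=0: revealed 16 new [(0,2) (0,3) (0,4) (0,5) (1,2) (1,3) (1,4) (1,5) (2,2) (2,3) (2,4) (2,5) (3,2) (3,3) (3,4) (3,5)] -> total=16
Click 2 (3,3) count=1: revealed 0 new [(none)] -> total=16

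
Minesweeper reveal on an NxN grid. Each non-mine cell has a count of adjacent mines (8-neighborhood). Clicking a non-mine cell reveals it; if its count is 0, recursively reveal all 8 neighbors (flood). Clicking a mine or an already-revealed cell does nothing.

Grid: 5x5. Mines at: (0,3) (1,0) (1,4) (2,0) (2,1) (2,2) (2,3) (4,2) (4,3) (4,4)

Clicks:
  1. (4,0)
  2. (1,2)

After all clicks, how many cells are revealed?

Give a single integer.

Click 1 (4,0) count=0: revealed 4 new [(3,0) (3,1) (4,0) (4,1)] -> total=4
Click 2 (1,2) count=4: revealed 1 new [(1,2)] -> total=5

Answer: 5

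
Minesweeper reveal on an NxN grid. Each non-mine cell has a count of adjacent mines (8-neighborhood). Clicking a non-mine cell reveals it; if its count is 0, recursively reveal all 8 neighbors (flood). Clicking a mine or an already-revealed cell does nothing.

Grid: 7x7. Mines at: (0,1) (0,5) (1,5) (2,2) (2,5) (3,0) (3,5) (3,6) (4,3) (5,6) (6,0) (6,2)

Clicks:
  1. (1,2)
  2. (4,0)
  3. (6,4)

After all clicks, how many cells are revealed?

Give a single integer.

Click 1 (1,2) count=2: revealed 1 new [(1,2)] -> total=1
Click 2 (4,0) count=1: revealed 1 new [(4,0)] -> total=2
Click 3 (6,4) count=0: revealed 6 new [(5,3) (5,4) (5,5) (6,3) (6,4) (6,5)] -> total=8

Answer: 8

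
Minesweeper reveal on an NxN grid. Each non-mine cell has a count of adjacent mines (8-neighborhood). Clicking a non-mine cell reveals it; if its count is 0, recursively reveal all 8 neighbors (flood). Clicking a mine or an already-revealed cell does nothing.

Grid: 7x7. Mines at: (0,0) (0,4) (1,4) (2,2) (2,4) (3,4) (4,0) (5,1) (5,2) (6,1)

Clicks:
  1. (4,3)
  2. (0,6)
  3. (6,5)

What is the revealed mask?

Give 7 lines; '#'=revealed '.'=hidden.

Answer: .....##
.....##
.....##
.....##
...####
...####
...####

Derivation:
Click 1 (4,3) count=2: revealed 1 new [(4,3)] -> total=1
Click 2 (0,6) count=0: revealed 19 new [(0,5) (0,6) (1,5) (1,6) (2,5) (2,6) (3,5) (3,6) (4,4) (4,5) (4,6) (5,3) (5,4) (5,5) (5,6) (6,3) (6,4) (6,5) (6,6)] -> total=20
Click 3 (6,5) count=0: revealed 0 new [(none)] -> total=20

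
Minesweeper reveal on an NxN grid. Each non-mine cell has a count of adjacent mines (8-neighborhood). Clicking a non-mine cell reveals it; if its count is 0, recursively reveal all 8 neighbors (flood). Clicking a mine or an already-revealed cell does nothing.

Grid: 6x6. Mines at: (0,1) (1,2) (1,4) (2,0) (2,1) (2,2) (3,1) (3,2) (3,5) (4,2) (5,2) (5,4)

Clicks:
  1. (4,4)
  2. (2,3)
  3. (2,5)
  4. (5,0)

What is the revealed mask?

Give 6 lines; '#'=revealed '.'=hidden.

Click 1 (4,4) count=2: revealed 1 new [(4,4)] -> total=1
Click 2 (2,3) count=4: revealed 1 new [(2,3)] -> total=2
Click 3 (2,5) count=2: revealed 1 new [(2,5)] -> total=3
Click 4 (5,0) count=0: revealed 4 new [(4,0) (4,1) (5,0) (5,1)] -> total=7

Answer: ......
......
...#.#
......
##..#.
##....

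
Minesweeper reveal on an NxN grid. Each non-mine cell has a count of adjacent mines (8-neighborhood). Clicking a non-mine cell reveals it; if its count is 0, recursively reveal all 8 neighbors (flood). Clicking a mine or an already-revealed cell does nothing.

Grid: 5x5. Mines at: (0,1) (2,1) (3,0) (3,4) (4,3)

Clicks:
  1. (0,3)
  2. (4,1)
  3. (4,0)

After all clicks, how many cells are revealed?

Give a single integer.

Answer: 11

Derivation:
Click 1 (0,3) count=0: revealed 9 new [(0,2) (0,3) (0,4) (1,2) (1,3) (1,4) (2,2) (2,3) (2,4)] -> total=9
Click 2 (4,1) count=1: revealed 1 new [(4,1)] -> total=10
Click 3 (4,0) count=1: revealed 1 new [(4,0)] -> total=11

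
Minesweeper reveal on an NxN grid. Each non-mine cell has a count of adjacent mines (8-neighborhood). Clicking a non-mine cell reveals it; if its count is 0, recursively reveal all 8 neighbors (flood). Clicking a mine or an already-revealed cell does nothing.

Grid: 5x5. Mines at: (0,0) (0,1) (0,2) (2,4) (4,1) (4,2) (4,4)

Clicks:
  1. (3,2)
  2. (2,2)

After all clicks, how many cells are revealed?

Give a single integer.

Answer: 12

Derivation:
Click 1 (3,2) count=2: revealed 1 new [(3,2)] -> total=1
Click 2 (2,2) count=0: revealed 11 new [(1,0) (1,1) (1,2) (1,3) (2,0) (2,1) (2,2) (2,3) (3,0) (3,1) (3,3)] -> total=12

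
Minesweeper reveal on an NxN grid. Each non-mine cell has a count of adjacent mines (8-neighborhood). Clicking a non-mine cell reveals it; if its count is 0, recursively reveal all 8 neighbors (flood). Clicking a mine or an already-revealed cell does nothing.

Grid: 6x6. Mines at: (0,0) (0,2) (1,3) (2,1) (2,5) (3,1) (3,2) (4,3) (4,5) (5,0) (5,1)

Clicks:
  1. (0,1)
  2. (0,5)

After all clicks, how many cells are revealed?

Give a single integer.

Answer: 5

Derivation:
Click 1 (0,1) count=2: revealed 1 new [(0,1)] -> total=1
Click 2 (0,5) count=0: revealed 4 new [(0,4) (0,5) (1,4) (1,5)] -> total=5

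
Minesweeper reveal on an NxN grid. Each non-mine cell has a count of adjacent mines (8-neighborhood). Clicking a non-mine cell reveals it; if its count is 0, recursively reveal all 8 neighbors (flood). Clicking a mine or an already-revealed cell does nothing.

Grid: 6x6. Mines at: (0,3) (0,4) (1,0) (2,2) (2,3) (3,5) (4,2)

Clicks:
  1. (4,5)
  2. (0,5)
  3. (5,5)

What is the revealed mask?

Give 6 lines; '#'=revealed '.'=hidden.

Click 1 (4,5) count=1: revealed 1 new [(4,5)] -> total=1
Click 2 (0,5) count=1: revealed 1 new [(0,5)] -> total=2
Click 3 (5,5) count=0: revealed 5 new [(4,3) (4,4) (5,3) (5,4) (5,5)] -> total=7

Answer: .....#
......
......
......
...###
...###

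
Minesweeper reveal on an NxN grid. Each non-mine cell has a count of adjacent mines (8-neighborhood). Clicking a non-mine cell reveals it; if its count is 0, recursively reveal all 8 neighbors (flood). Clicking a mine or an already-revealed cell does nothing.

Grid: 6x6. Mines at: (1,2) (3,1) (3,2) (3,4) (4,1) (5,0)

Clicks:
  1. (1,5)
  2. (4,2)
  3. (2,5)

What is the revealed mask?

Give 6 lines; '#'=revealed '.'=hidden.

Click 1 (1,5) count=0: revealed 9 new [(0,3) (0,4) (0,5) (1,3) (1,4) (1,5) (2,3) (2,4) (2,5)] -> total=9
Click 2 (4,2) count=3: revealed 1 new [(4,2)] -> total=10
Click 3 (2,5) count=1: revealed 0 new [(none)] -> total=10

Answer: ...###
...###
...###
......
..#...
......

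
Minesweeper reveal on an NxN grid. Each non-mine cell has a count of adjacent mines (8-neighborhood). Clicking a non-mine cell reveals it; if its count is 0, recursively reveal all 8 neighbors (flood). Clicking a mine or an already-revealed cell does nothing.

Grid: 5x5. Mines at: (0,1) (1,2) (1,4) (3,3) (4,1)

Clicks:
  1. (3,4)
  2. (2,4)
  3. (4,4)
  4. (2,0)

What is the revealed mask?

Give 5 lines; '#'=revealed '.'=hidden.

Click 1 (3,4) count=1: revealed 1 new [(3,4)] -> total=1
Click 2 (2,4) count=2: revealed 1 new [(2,4)] -> total=2
Click 3 (4,4) count=1: revealed 1 new [(4,4)] -> total=3
Click 4 (2,0) count=0: revealed 6 new [(1,0) (1,1) (2,0) (2,1) (3,0) (3,1)] -> total=9

Answer: .....
##...
##..#
##..#
....#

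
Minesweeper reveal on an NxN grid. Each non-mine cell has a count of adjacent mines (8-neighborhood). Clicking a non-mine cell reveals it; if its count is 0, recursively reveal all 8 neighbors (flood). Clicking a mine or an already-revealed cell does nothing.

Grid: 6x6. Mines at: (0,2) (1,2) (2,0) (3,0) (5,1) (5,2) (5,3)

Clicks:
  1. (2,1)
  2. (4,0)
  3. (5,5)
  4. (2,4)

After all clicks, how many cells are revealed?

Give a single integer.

Click 1 (2,1) count=3: revealed 1 new [(2,1)] -> total=1
Click 2 (4,0) count=2: revealed 1 new [(4,0)] -> total=2
Click 3 (5,5) count=0: revealed 22 new [(0,3) (0,4) (0,5) (1,3) (1,4) (1,5) (2,2) (2,3) (2,4) (2,5) (3,1) (3,2) (3,3) (3,4) (3,5) (4,1) (4,2) (4,3) (4,4) (4,5) (5,4) (5,5)] -> total=24
Click 4 (2,4) count=0: revealed 0 new [(none)] -> total=24

Answer: 24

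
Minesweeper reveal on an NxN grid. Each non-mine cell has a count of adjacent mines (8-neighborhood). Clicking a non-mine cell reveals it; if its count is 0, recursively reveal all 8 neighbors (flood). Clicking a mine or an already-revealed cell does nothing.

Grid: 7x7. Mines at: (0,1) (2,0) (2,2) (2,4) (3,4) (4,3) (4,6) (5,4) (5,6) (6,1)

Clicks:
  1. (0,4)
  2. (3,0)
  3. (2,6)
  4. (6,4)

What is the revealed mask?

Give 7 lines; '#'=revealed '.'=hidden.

Answer: ..#####
..#####
.....##
#....##
.......
.......
....#..

Derivation:
Click 1 (0,4) count=0: revealed 14 new [(0,2) (0,3) (0,4) (0,5) (0,6) (1,2) (1,3) (1,4) (1,5) (1,6) (2,5) (2,6) (3,5) (3,6)] -> total=14
Click 2 (3,0) count=1: revealed 1 new [(3,0)] -> total=15
Click 3 (2,6) count=0: revealed 0 new [(none)] -> total=15
Click 4 (6,4) count=1: revealed 1 new [(6,4)] -> total=16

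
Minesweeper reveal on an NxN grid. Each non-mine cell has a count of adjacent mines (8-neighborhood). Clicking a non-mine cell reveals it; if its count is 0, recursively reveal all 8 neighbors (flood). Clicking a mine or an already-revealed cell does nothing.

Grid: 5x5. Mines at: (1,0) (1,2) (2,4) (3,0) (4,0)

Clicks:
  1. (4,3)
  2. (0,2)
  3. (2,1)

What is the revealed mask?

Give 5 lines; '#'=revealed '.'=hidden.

Click 1 (4,3) count=0: revealed 11 new [(2,1) (2,2) (2,3) (3,1) (3,2) (3,3) (3,4) (4,1) (4,2) (4,3) (4,4)] -> total=11
Click 2 (0,2) count=1: revealed 1 new [(0,2)] -> total=12
Click 3 (2,1) count=3: revealed 0 new [(none)] -> total=12

Answer: ..#..
.....
.###.
.####
.####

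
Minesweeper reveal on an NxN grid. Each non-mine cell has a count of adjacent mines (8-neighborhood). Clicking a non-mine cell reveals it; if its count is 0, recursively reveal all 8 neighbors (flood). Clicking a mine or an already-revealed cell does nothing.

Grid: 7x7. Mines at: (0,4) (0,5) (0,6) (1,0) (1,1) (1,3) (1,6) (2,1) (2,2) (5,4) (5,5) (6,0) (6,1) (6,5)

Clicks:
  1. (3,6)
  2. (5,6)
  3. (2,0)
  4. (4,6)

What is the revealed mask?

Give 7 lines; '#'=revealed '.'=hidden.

Click 1 (3,6) count=0: revealed 12 new [(2,3) (2,4) (2,5) (2,6) (3,3) (3,4) (3,5) (3,6) (4,3) (4,4) (4,5) (4,6)] -> total=12
Click 2 (5,6) count=2: revealed 1 new [(5,6)] -> total=13
Click 3 (2,0) count=3: revealed 1 new [(2,0)] -> total=14
Click 4 (4,6) count=1: revealed 0 new [(none)] -> total=14

Answer: .......
.......
#..####
...####
...####
......#
.......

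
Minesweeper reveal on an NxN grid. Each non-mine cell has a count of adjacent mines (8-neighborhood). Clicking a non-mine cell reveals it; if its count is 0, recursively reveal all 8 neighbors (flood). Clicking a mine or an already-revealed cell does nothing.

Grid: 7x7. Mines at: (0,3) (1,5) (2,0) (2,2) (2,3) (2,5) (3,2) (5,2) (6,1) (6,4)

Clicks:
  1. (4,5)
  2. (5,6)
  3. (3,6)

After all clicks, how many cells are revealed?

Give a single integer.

Click 1 (4,5) count=0: revealed 14 new [(3,3) (3,4) (3,5) (3,6) (4,3) (4,4) (4,5) (4,6) (5,3) (5,4) (5,5) (5,6) (6,5) (6,6)] -> total=14
Click 2 (5,6) count=0: revealed 0 new [(none)] -> total=14
Click 3 (3,6) count=1: revealed 0 new [(none)] -> total=14

Answer: 14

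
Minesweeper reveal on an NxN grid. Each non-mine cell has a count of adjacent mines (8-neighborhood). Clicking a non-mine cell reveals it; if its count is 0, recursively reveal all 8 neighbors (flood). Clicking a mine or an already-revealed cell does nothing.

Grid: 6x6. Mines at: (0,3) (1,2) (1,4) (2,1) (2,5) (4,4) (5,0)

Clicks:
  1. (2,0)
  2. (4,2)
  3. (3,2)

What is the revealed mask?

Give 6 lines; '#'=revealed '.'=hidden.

Click 1 (2,0) count=1: revealed 1 new [(2,0)] -> total=1
Click 2 (4,2) count=0: revealed 9 new [(3,1) (3,2) (3,3) (4,1) (4,2) (4,3) (5,1) (5,2) (5,3)] -> total=10
Click 3 (3,2) count=1: revealed 0 new [(none)] -> total=10

Answer: ......
......
#.....
.###..
.###..
.###..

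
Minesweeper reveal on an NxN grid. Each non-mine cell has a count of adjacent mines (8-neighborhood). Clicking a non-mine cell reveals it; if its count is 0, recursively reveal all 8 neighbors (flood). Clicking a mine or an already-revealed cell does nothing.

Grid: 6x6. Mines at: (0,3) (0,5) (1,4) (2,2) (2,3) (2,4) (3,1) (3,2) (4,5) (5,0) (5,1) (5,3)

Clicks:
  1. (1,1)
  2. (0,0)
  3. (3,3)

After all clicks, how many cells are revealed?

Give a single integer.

Click 1 (1,1) count=1: revealed 1 new [(1,1)] -> total=1
Click 2 (0,0) count=0: revealed 7 new [(0,0) (0,1) (0,2) (1,0) (1,2) (2,0) (2,1)] -> total=8
Click 3 (3,3) count=4: revealed 1 new [(3,3)] -> total=9

Answer: 9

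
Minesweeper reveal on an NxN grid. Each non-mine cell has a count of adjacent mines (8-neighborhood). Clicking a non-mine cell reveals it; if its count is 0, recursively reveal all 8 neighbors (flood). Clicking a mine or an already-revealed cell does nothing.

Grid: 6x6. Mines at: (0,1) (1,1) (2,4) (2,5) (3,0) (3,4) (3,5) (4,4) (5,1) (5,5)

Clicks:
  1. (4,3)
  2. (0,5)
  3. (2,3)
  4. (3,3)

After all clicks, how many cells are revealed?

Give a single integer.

Answer: 11

Derivation:
Click 1 (4,3) count=2: revealed 1 new [(4,3)] -> total=1
Click 2 (0,5) count=0: revealed 8 new [(0,2) (0,3) (0,4) (0,5) (1,2) (1,3) (1,4) (1,5)] -> total=9
Click 3 (2,3) count=2: revealed 1 new [(2,3)] -> total=10
Click 4 (3,3) count=3: revealed 1 new [(3,3)] -> total=11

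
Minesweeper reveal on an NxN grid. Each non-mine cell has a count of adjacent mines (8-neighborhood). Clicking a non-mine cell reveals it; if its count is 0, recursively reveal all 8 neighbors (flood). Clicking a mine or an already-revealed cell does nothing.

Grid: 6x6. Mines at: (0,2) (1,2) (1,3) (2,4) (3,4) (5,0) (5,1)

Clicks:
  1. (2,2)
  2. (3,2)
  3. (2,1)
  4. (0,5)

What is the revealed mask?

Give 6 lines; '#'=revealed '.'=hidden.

Click 1 (2,2) count=2: revealed 1 new [(2,2)] -> total=1
Click 2 (3,2) count=0: revealed 15 new [(0,0) (0,1) (1,0) (1,1) (2,0) (2,1) (2,3) (3,0) (3,1) (3,2) (3,3) (4,0) (4,1) (4,2) (4,3)] -> total=16
Click 3 (2,1) count=1: revealed 0 new [(none)] -> total=16
Click 4 (0,5) count=0: revealed 4 new [(0,4) (0,5) (1,4) (1,5)] -> total=20

Answer: ##..##
##..##
####..
####..
####..
......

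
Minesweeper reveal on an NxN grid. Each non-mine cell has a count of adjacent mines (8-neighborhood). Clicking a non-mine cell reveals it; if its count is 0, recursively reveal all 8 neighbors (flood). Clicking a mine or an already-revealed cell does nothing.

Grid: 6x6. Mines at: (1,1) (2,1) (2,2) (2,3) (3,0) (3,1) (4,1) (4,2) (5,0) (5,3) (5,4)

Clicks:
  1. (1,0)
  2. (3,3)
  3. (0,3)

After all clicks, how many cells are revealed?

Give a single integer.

Click 1 (1,0) count=2: revealed 1 new [(1,0)] -> total=1
Click 2 (3,3) count=3: revealed 1 new [(3,3)] -> total=2
Click 3 (0,3) count=0: revealed 14 new [(0,2) (0,3) (0,4) (0,5) (1,2) (1,3) (1,4) (1,5) (2,4) (2,5) (3,4) (3,5) (4,4) (4,5)] -> total=16

Answer: 16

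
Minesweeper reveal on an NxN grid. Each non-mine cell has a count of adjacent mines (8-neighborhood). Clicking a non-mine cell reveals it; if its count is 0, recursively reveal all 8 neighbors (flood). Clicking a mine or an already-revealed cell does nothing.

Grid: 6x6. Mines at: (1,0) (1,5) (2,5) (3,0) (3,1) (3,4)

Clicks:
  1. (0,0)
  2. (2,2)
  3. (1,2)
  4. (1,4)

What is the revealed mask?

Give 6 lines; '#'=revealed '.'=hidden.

Answer: #####.
.####.
.####.
......
......
......

Derivation:
Click 1 (0,0) count=1: revealed 1 new [(0,0)] -> total=1
Click 2 (2,2) count=1: revealed 1 new [(2,2)] -> total=2
Click 3 (1,2) count=0: revealed 11 new [(0,1) (0,2) (0,3) (0,4) (1,1) (1,2) (1,3) (1,4) (2,1) (2,3) (2,4)] -> total=13
Click 4 (1,4) count=2: revealed 0 new [(none)] -> total=13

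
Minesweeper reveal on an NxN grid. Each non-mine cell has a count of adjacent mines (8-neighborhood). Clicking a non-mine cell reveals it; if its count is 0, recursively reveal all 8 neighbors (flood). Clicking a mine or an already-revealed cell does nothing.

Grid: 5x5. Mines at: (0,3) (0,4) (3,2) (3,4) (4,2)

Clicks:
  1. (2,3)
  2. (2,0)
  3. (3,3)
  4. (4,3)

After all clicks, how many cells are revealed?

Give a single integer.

Answer: 16

Derivation:
Click 1 (2,3) count=2: revealed 1 new [(2,3)] -> total=1
Click 2 (2,0) count=0: revealed 13 new [(0,0) (0,1) (0,2) (1,0) (1,1) (1,2) (2,0) (2,1) (2,2) (3,0) (3,1) (4,0) (4,1)] -> total=14
Click 3 (3,3) count=3: revealed 1 new [(3,3)] -> total=15
Click 4 (4,3) count=3: revealed 1 new [(4,3)] -> total=16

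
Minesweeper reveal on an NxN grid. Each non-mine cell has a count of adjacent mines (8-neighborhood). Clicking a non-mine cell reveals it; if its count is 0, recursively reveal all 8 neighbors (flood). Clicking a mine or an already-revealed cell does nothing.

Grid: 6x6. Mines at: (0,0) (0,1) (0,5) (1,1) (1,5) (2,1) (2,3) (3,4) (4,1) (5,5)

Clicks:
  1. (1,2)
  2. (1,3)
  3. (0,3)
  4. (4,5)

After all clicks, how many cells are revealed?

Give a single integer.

Click 1 (1,2) count=4: revealed 1 new [(1,2)] -> total=1
Click 2 (1,3) count=1: revealed 1 new [(1,3)] -> total=2
Click 3 (0,3) count=0: revealed 4 new [(0,2) (0,3) (0,4) (1,4)] -> total=6
Click 4 (4,5) count=2: revealed 1 new [(4,5)] -> total=7

Answer: 7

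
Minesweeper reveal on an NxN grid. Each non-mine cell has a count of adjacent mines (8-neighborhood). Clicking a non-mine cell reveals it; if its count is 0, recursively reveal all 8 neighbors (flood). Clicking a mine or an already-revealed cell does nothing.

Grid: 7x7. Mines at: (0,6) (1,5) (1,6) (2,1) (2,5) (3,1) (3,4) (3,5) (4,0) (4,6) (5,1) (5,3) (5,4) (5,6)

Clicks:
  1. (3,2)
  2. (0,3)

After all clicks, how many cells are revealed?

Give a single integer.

Answer: 14

Derivation:
Click 1 (3,2) count=2: revealed 1 new [(3,2)] -> total=1
Click 2 (0,3) count=0: revealed 13 new [(0,0) (0,1) (0,2) (0,3) (0,4) (1,0) (1,1) (1,2) (1,3) (1,4) (2,2) (2,3) (2,4)] -> total=14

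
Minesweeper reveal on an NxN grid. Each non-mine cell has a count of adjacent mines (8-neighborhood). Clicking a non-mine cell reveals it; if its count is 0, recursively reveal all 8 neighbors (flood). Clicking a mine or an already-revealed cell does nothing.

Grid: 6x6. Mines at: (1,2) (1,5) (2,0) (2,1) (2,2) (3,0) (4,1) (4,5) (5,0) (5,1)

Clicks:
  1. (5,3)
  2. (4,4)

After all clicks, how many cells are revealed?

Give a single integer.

Click 1 (5,3) count=0: revealed 9 new [(3,2) (3,3) (3,4) (4,2) (4,3) (4,4) (5,2) (5,3) (5,4)] -> total=9
Click 2 (4,4) count=1: revealed 0 new [(none)] -> total=9

Answer: 9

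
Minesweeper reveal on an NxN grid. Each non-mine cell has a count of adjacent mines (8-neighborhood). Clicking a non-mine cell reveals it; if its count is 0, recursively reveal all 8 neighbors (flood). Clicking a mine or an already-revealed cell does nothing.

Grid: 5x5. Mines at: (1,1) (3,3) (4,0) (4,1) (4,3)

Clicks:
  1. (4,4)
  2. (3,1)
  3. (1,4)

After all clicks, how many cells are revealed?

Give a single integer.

Answer: 11

Derivation:
Click 1 (4,4) count=2: revealed 1 new [(4,4)] -> total=1
Click 2 (3,1) count=2: revealed 1 new [(3,1)] -> total=2
Click 3 (1,4) count=0: revealed 9 new [(0,2) (0,3) (0,4) (1,2) (1,3) (1,4) (2,2) (2,3) (2,4)] -> total=11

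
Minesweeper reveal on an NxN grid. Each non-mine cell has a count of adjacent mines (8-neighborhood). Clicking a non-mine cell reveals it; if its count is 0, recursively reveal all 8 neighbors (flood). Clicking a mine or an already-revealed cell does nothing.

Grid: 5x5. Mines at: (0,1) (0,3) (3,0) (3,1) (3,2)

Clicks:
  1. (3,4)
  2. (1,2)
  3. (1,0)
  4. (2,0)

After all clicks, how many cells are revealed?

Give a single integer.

Answer: 11

Derivation:
Click 1 (3,4) count=0: revealed 8 new [(1,3) (1,4) (2,3) (2,4) (3,3) (3,4) (4,3) (4,4)] -> total=8
Click 2 (1,2) count=2: revealed 1 new [(1,2)] -> total=9
Click 3 (1,0) count=1: revealed 1 new [(1,0)] -> total=10
Click 4 (2,0) count=2: revealed 1 new [(2,0)] -> total=11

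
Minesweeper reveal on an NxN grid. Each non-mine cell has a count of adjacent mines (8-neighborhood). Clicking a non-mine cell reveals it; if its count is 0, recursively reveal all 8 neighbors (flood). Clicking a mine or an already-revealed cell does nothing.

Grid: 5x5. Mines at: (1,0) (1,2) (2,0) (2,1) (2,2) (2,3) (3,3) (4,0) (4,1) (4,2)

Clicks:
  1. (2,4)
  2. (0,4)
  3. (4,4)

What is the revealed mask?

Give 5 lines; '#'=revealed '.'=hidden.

Answer: ...##
...##
....#
.....
....#

Derivation:
Click 1 (2,4) count=2: revealed 1 new [(2,4)] -> total=1
Click 2 (0,4) count=0: revealed 4 new [(0,3) (0,4) (1,3) (1,4)] -> total=5
Click 3 (4,4) count=1: revealed 1 new [(4,4)] -> total=6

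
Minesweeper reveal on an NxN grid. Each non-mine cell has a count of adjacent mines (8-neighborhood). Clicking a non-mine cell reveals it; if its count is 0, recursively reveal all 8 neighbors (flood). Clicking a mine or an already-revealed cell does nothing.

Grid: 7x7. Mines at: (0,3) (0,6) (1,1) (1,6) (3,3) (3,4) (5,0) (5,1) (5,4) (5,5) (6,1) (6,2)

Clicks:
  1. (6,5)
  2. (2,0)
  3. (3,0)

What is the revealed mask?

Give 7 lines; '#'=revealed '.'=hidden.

Click 1 (6,5) count=2: revealed 1 new [(6,5)] -> total=1
Click 2 (2,0) count=1: revealed 1 new [(2,0)] -> total=2
Click 3 (3,0) count=0: revealed 8 new [(2,1) (2,2) (3,0) (3,1) (3,2) (4,0) (4,1) (4,2)] -> total=10

Answer: .......
.......
###....
###....
###....
.......
.....#.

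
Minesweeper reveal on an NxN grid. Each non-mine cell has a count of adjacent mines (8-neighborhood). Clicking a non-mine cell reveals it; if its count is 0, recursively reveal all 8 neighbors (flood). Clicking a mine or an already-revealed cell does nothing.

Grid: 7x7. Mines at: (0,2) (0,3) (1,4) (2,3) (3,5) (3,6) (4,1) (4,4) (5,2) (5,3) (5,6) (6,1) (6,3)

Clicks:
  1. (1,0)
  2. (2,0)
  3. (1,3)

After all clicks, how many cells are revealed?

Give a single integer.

Answer: 12

Derivation:
Click 1 (1,0) count=0: revealed 11 new [(0,0) (0,1) (1,0) (1,1) (1,2) (2,0) (2,1) (2,2) (3,0) (3,1) (3,2)] -> total=11
Click 2 (2,0) count=0: revealed 0 new [(none)] -> total=11
Click 3 (1,3) count=4: revealed 1 new [(1,3)] -> total=12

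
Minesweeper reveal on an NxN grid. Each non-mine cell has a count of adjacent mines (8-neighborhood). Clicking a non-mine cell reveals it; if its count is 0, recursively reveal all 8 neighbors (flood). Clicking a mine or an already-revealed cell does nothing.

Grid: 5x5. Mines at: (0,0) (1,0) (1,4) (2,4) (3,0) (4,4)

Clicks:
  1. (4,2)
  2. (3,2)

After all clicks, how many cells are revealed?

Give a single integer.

Answer: 15

Derivation:
Click 1 (4,2) count=0: revealed 15 new [(0,1) (0,2) (0,3) (1,1) (1,2) (1,3) (2,1) (2,2) (2,3) (3,1) (3,2) (3,3) (4,1) (4,2) (4,3)] -> total=15
Click 2 (3,2) count=0: revealed 0 new [(none)] -> total=15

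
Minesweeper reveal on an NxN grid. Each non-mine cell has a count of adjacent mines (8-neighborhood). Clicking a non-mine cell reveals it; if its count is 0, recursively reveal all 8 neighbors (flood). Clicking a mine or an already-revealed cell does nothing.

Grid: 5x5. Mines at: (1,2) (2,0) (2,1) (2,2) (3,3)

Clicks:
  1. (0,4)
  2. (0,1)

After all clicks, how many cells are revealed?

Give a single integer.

Click 1 (0,4) count=0: revealed 6 new [(0,3) (0,4) (1,3) (1,4) (2,3) (2,4)] -> total=6
Click 2 (0,1) count=1: revealed 1 new [(0,1)] -> total=7

Answer: 7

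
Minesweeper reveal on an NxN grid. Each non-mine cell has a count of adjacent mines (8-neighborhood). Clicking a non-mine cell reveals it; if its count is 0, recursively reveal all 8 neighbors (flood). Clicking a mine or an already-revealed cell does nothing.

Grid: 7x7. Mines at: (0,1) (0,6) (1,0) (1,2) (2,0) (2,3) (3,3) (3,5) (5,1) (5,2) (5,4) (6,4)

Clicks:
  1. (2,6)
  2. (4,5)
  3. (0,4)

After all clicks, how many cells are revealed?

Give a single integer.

Click 1 (2,6) count=1: revealed 1 new [(2,6)] -> total=1
Click 2 (4,5) count=2: revealed 1 new [(4,5)] -> total=2
Click 3 (0,4) count=0: revealed 6 new [(0,3) (0,4) (0,5) (1,3) (1,4) (1,5)] -> total=8

Answer: 8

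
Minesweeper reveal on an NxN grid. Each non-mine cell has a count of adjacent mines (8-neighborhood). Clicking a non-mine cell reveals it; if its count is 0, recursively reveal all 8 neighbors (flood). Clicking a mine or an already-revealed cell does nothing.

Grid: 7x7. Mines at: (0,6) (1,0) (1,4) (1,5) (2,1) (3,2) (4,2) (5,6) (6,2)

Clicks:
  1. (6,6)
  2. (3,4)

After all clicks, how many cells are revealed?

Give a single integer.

Click 1 (6,6) count=1: revealed 1 new [(6,6)] -> total=1
Click 2 (3,4) count=0: revealed 18 new [(2,3) (2,4) (2,5) (2,6) (3,3) (3,4) (3,5) (3,6) (4,3) (4,4) (4,5) (4,6) (5,3) (5,4) (5,5) (6,3) (6,4) (6,5)] -> total=19

Answer: 19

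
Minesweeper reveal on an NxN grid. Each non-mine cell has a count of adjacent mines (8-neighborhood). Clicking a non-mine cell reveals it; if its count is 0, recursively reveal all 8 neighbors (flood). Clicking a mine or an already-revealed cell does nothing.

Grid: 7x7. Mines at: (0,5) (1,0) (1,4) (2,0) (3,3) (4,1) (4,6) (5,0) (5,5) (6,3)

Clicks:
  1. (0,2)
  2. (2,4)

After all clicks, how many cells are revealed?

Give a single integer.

Answer: 10

Derivation:
Click 1 (0,2) count=0: revealed 9 new [(0,1) (0,2) (0,3) (1,1) (1,2) (1,3) (2,1) (2,2) (2,3)] -> total=9
Click 2 (2,4) count=2: revealed 1 new [(2,4)] -> total=10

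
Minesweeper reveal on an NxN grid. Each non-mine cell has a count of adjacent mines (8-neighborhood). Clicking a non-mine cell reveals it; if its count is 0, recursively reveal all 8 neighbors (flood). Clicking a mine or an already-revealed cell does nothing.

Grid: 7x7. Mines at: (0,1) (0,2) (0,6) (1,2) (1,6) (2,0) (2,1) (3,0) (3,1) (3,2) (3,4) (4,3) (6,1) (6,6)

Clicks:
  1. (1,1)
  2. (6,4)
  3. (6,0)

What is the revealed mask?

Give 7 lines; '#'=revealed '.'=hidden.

Answer: .......
.#.....
.......
.......
.......
..####.
#.####.

Derivation:
Click 1 (1,1) count=5: revealed 1 new [(1,1)] -> total=1
Click 2 (6,4) count=0: revealed 8 new [(5,2) (5,3) (5,4) (5,5) (6,2) (6,3) (6,4) (6,5)] -> total=9
Click 3 (6,0) count=1: revealed 1 new [(6,0)] -> total=10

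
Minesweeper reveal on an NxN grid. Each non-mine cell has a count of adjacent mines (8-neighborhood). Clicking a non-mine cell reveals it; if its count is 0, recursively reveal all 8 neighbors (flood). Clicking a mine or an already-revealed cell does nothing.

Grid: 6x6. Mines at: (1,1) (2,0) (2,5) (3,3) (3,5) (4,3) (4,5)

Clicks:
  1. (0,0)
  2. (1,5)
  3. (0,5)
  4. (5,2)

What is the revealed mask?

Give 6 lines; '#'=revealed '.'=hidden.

Answer: #.####
..####
..###.
......
......
..#...

Derivation:
Click 1 (0,0) count=1: revealed 1 new [(0,0)] -> total=1
Click 2 (1,5) count=1: revealed 1 new [(1,5)] -> total=2
Click 3 (0,5) count=0: revealed 10 new [(0,2) (0,3) (0,4) (0,5) (1,2) (1,3) (1,4) (2,2) (2,3) (2,4)] -> total=12
Click 4 (5,2) count=1: revealed 1 new [(5,2)] -> total=13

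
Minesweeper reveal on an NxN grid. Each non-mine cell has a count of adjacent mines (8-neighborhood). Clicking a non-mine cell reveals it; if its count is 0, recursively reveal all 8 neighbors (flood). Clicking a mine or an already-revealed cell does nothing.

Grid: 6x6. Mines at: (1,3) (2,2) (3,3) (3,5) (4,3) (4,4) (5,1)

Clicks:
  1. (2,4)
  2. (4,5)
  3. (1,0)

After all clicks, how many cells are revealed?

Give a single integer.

Answer: 14

Derivation:
Click 1 (2,4) count=3: revealed 1 new [(2,4)] -> total=1
Click 2 (4,5) count=2: revealed 1 new [(4,5)] -> total=2
Click 3 (1,0) count=0: revealed 12 new [(0,0) (0,1) (0,2) (1,0) (1,1) (1,2) (2,0) (2,1) (3,0) (3,1) (4,0) (4,1)] -> total=14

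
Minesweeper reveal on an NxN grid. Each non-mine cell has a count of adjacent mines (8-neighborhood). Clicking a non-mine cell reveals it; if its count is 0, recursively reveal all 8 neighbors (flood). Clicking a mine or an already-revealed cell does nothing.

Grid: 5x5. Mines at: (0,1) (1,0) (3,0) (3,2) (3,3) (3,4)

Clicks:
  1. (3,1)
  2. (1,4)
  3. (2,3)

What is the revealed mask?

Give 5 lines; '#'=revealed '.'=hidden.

Click 1 (3,1) count=2: revealed 1 new [(3,1)] -> total=1
Click 2 (1,4) count=0: revealed 9 new [(0,2) (0,3) (0,4) (1,2) (1,3) (1,4) (2,2) (2,3) (2,4)] -> total=10
Click 3 (2,3) count=3: revealed 0 new [(none)] -> total=10

Answer: ..###
..###
..###
.#...
.....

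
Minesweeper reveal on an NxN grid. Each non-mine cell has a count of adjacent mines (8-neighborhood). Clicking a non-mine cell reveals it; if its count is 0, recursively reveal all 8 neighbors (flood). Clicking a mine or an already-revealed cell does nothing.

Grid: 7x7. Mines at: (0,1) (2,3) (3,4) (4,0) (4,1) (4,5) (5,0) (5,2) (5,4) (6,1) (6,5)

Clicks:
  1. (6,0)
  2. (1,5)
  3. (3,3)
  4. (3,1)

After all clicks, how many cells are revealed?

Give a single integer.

Answer: 18

Derivation:
Click 1 (6,0) count=2: revealed 1 new [(6,0)] -> total=1
Click 2 (1,5) count=0: revealed 15 new [(0,2) (0,3) (0,4) (0,5) (0,6) (1,2) (1,3) (1,4) (1,5) (1,6) (2,4) (2,5) (2,6) (3,5) (3,6)] -> total=16
Click 3 (3,3) count=2: revealed 1 new [(3,3)] -> total=17
Click 4 (3,1) count=2: revealed 1 new [(3,1)] -> total=18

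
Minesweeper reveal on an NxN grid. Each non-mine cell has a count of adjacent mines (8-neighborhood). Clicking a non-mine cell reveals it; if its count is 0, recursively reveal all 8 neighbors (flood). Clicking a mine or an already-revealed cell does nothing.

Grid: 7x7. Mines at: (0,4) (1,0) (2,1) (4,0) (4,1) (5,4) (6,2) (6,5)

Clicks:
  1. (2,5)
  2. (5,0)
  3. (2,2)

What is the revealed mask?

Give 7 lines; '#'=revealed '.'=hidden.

Answer: .....##
..#####
..#####
..#####
..#####
#....##
.......

Derivation:
Click 1 (2,5) count=0: revealed 24 new [(0,5) (0,6) (1,2) (1,3) (1,4) (1,5) (1,6) (2,2) (2,3) (2,4) (2,5) (2,6) (3,2) (3,3) (3,4) (3,5) (3,6) (4,2) (4,3) (4,4) (4,5) (4,6) (5,5) (5,6)] -> total=24
Click 2 (5,0) count=2: revealed 1 new [(5,0)] -> total=25
Click 3 (2,2) count=1: revealed 0 new [(none)] -> total=25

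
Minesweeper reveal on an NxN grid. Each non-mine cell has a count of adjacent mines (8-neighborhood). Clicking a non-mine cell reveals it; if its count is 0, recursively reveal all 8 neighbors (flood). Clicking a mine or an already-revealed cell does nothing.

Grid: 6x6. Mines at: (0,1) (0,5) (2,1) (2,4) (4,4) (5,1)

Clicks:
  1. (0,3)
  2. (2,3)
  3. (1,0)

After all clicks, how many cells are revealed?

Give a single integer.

Answer: 8

Derivation:
Click 1 (0,3) count=0: revealed 6 new [(0,2) (0,3) (0,4) (1,2) (1,3) (1,4)] -> total=6
Click 2 (2,3) count=1: revealed 1 new [(2,3)] -> total=7
Click 3 (1,0) count=2: revealed 1 new [(1,0)] -> total=8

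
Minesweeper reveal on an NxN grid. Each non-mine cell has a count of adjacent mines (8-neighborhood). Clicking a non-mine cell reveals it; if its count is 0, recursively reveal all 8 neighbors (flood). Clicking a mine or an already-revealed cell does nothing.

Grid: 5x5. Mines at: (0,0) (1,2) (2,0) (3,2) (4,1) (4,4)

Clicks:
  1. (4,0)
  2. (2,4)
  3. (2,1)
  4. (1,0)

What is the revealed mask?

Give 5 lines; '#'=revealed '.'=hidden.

Click 1 (4,0) count=1: revealed 1 new [(4,0)] -> total=1
Click 2 (2,4) count=0: revealed 8 new [(0,3) (0,4) (1,3) (1,4) (2,3) (2,4) (3,3) (3,4)] -> total=9
Click 3 (2,1) count=3: revealed 1 new [(2,1)] -> total=10
Click 4 (1,0) count=2: revealed 1 new [(1,0)] -> total=11

Answer: ...##
#..##
.#.##
...##
#....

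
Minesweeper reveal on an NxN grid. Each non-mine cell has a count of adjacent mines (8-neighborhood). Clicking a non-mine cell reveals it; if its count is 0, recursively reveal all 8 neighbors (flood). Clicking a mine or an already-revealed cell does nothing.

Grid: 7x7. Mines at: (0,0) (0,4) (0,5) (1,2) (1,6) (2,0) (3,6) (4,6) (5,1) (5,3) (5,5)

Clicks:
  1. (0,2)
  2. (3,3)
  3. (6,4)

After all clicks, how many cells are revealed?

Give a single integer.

Answer: 20

Derivation:
Click 1 (0,2) count=1: revealed 1 new [(0,2)] -> total=1
Click 2 (3,3) count=0: revealed 18 new [(1,3) (1,4) (1,5) (2,1) (2,2) (2,3) (2,4) (2,5) (3,1) (3,2) (3,3) (3,4) (3,5) (4,1) (4,2) (4,3) (4,4) (4,5)] -> total=19
Click 3 (6,4) count=2: revealed 1 new [(6,4)] -> total=20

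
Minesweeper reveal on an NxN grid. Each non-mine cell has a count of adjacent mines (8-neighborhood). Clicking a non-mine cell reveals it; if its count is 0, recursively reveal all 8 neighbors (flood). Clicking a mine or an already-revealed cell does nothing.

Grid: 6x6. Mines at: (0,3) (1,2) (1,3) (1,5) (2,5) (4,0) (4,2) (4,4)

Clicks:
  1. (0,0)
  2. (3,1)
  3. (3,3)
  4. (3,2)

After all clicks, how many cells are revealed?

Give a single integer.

Click 1 (0,0) count=0: revealed 8 new [(0,0) (0,1) (1,0) (1,1) (2,0) (2,1) (3,0) (3,1)] -> total=8
Click 2 (3,1) count=2: revealed 0 new [(none)] -> total=8
Click 3 (3,3) count=2: revealed 1 new [(3,3)] -> total=9
Click 4 (3,2) count=1: revealed 1 new [(3,2)] -> total=10

Answer: 10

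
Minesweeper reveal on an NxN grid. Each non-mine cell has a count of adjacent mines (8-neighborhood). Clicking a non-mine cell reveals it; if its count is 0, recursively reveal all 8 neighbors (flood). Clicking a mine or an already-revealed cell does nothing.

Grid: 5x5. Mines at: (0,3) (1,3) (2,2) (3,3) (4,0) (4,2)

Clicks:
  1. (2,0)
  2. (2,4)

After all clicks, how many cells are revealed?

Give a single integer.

Click 1 (2,0) count=0: revealed 10 new [(0,0) (0,1) (0,2) (1,0) (1,1) (1,2) (2,0) (2,1) (3,0) (3,1)] -> total=10
Click 2 (2,4) count=2: revealed 1 new [(2,4)] -> total=11

Answer: 11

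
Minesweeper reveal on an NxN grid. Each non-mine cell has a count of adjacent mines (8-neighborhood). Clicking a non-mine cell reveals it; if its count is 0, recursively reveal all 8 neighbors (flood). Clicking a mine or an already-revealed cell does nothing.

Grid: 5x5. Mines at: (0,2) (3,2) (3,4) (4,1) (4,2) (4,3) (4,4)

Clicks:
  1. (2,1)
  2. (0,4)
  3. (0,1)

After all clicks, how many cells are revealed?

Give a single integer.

Answer: 8

Derivation:
Click 1 (2,1) count=1: revealed 1 new [(2,1)] -> total=1
Click 2 (0,4) count=0: revealed 6 new [(0,3) (0,4) (1,3) (1,4) (2,3) (2,4)] -> total=7
Click 3 (0,1) count=1: revealed 1 new [(0,1)] -> total=8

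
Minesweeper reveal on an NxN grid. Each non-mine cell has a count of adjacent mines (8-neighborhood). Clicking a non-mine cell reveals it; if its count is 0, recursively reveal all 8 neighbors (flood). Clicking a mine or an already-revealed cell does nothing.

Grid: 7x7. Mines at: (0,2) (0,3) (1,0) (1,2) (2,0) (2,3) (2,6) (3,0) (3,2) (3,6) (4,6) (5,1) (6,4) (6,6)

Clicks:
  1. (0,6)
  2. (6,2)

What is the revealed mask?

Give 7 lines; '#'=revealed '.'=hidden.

Click 1 (0,6) count=0: revealed 6 new [(0,4) (0,5) (0,6) (1,4) (1,5) (1,6)] -> total=6
Click 2 (6,2) count=1: revealed 1 new [(6,2)] -> total=7

Answer: ....###
....###
.......
.......
.......
.......
..#....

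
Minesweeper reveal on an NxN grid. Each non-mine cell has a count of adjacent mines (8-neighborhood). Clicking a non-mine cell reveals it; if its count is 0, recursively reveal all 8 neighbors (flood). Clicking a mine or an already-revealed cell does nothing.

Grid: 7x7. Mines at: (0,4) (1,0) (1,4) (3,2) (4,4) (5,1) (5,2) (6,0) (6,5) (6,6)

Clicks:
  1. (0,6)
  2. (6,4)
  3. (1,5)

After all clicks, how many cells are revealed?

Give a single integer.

Answer: 13

Derivation:
Click 1 (0,6) count=0: revealed 12 new [(0,5) (0,6) (1,5) (1,6) (2,5) (2,6) (3,5) (3,6) (4,5) (4,6) (5,5) (5,6)] -> total=12
Click 2 (6,4) count=1: revealed 1 new [(6,4)] -> total=13
Click 3 (1,5) count=2: revealed 0 new [(none)] -> total=13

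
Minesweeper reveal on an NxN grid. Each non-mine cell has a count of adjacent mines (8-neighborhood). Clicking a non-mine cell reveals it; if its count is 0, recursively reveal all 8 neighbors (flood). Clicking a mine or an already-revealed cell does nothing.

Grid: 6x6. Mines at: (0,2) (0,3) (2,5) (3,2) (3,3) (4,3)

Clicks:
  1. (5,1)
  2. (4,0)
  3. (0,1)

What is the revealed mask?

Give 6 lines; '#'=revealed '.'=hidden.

Answer: ##....
##....
##....
##....
###...
###...

Derivation:
Click 1 (5,1) count=0: revealed 14 new [(0,0) (0,1) (1,0) (1,1) (2,0) (2,1) (3,0) (3,1) (4,0) (4,1) (4,2) (5,0) (5,1) (5,2)] -> total=14
Click 2 (4,0) count=0: revealed 0 new [(none)] -> total=14
Click 3 (0,1) count=1: revealed 0 new [(none)] -> total=14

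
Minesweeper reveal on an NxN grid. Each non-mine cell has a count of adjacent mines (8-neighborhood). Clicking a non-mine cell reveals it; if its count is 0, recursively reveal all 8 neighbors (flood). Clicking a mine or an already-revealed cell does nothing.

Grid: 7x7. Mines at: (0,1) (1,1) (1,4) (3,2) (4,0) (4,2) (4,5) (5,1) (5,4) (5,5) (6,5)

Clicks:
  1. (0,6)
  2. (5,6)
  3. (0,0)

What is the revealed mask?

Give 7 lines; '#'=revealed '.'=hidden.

Answer: #....##
.....##
.....##
.....##
.......
......#
.......

Derivation:
Click 1 (0,6) count=0: revealed 8 new [(0,5) (0,6) (1,5) (1,6) (2,5) (2,6) (3,5) (3,6)] -> total=8
Click 2 (5,6) count=3: revealed 1 new [(5,6)] -> total=9
Click 3 (0,0) count=2: revealed 1 new [(0,0)] -> total=10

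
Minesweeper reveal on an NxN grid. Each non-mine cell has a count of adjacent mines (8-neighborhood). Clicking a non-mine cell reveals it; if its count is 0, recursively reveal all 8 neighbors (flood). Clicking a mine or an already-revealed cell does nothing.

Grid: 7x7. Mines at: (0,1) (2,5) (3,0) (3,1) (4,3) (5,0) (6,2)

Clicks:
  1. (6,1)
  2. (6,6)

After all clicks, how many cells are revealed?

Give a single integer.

Answer: 15

Derivation:
Click 1 (6,1) count=2: revealed 1 new [(6,1)] -> total=1
Click 2 (6,6) count=0: revealed 14 new [(3,4) (3,5) (3,6) (4,4) (4,5) (4,6) (5,3) (5,4) (5,5) (5,6) (6,3) (6,4) (6,5) (6,6)] -> total=15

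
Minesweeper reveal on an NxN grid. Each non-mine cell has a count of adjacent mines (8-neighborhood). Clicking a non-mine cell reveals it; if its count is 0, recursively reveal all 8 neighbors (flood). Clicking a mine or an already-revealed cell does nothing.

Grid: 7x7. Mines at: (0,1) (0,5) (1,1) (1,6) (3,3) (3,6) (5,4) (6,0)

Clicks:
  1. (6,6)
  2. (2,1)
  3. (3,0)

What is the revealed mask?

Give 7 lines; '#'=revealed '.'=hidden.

Click 1 (6,6) count=0: revealed 6 new [(4,5) (4,6) (5,5) (5,6) (6,5) (6,6)] -> total=6
Click 2 (2,1) count=1: revealed 1 new [(2,1)] -> total=7
Click 3 (3,0) count=0: revealed 16 new [(2,0) (2,2) (3,0) (3,1) (3,2) (4,0) (4,1) (4,2) (4,3) (5,0) (5,1) (5,2) (5,3) (6,1) (6,2) (6,3)] -> total=23

Answer: .......
.......
###....
###....
####.##
####.##
.###.##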